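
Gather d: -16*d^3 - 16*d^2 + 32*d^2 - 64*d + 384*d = -16*d^3 + 16*d^2 + 320*d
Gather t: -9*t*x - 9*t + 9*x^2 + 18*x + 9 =t*(-9*x - 9) + 9*x^2 + 18*x + 9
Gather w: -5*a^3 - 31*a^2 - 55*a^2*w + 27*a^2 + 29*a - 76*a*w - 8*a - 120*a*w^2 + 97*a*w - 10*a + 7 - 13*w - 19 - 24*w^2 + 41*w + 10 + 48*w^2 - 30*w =-5*a^3 - 4*a^2 + 11*a + w^2*(24 - 120*a) + w*(-55*a^2 + 21*a - 2) - 2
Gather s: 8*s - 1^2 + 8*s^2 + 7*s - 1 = 8*s^2 + 15*s - 2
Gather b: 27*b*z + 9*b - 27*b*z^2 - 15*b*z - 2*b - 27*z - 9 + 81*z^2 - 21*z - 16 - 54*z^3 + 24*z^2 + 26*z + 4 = b*(-27*z^2 + 12*z + 7) - 54*z^3 + 105*z^2 - 22*z - 21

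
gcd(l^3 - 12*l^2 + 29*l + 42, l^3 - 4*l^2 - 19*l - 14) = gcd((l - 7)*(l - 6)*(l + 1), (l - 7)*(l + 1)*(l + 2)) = l^2 - 6*l - 7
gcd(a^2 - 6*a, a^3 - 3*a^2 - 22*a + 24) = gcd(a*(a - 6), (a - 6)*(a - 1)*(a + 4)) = a - 6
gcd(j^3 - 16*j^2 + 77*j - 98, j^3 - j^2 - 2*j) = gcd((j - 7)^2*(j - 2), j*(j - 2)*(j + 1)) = j - 2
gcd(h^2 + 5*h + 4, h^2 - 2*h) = 1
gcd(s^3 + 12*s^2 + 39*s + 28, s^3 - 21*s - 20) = s^2 + 5*s + 4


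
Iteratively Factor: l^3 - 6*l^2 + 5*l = (l)*(l^2 - 6*l + 5) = l*(l - 5)*(l - 1)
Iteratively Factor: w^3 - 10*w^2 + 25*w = (w - 5)*(w^2 - 5*w) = (w - 5)^2*(w)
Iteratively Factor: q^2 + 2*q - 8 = (q + 4)*(q - 2)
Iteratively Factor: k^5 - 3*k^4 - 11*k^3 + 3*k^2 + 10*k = (k)*(k^4 - 3*k^3 - 11*k^2 + 3*k + 10) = k*(k + 1)*(k^3 - 4*k^2 - 7*k + 10) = k*(k + 1)*(k + 2)*(k^2 - 6*k + 5) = k*(k - 1)*(k + 1)*(k + 2)*(k - 5)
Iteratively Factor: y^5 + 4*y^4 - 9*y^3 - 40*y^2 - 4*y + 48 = (y + 4)*(y^4 - 9*y^2 - 4*y + 12) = (y - 3)*(y + 4)*(y^3 + 3*y^2 - 4) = (y - 3)*(y + 2)*(y + 4)*(y^2 + y - 2) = (y - 3)*(y + 2)^2*(y + 4)*(y - 1)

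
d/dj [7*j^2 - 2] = 14*j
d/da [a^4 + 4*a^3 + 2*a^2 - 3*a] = 4*a^3 + 12*a^2 + 4*a - 3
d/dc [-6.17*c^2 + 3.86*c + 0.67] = 3.86 - 12.34*c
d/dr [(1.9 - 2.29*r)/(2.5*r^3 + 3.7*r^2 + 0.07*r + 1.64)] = (11.45*r^3 - 5.777*r^2 - 14.06*r - 3.8886)/(6.25*r^6 + 18.5*r^5 + 14.04*r^4 + 8.718*r^3 + 12.1409*r^2 + 0.2296*r + 2.6896)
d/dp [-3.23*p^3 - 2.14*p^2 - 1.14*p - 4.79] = -9.69*p^2 - 4.28*p - 1.14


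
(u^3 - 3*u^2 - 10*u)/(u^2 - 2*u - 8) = u*(u - 5)/(u - 4)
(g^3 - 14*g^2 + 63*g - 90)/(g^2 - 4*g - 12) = (g^2 - 8*g + 15)/(g + 2)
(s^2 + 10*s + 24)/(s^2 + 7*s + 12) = (s + 6)/(s + 3)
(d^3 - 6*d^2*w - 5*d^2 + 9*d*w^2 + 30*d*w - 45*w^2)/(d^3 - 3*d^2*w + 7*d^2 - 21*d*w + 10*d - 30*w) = (d^2 - 3*d*w - 5*d + 15*w)/(d^2 + 7*d + 10)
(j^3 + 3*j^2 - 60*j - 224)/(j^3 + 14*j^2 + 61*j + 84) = (j - 8)/(j + 3)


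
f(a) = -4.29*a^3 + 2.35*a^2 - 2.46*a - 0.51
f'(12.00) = -1799.34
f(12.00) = -7104.75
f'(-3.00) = -132.39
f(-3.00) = 143.85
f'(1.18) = -14.83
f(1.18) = -7.19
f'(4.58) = -250.90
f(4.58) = -374.63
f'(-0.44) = -7.02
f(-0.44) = 1.39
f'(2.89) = -96.37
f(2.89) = -91.54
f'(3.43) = -137.75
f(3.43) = -154.42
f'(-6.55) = -585.40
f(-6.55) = 1321.96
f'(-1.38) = -33.46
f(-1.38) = 18.63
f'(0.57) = -3.96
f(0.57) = -1.94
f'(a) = -12.87*a^2 + 4.7*a - 2.46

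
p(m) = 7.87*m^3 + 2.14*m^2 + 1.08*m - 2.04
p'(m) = 23.61*m^2 + 4.28*m + 1.08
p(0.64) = 1.59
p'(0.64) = 13.49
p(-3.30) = -265.12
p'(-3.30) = 244.07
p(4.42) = 724.12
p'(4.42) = 481.25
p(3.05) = 244.45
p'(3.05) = 233.77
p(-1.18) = -13.27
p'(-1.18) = 28.90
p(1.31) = 20.74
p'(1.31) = 47.20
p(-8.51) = -4706.49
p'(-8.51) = 1674.50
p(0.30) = -1.31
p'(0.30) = 4.49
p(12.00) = 13918.44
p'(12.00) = 3452.28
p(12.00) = 13918.44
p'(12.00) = 3452.28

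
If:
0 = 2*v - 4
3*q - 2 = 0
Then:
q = 2/3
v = 2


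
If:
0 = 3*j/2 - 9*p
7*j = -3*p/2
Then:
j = 0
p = 0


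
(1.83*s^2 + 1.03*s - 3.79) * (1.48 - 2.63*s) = -4.8129*s^3 - 0.000499999999999723*s^2 + 11.4921*s - 5.6092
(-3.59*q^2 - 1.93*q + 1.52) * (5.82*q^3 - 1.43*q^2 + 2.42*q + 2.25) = -20.8938*q^5 - 6.0989*q^4 + 2.9185*q^3 - 14.9217*q^2 - 0.6641*q + 3.42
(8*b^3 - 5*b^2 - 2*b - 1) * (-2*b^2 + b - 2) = -16*b^5 + 18*b^4 - 17*b^3 + 10*b^2 + 3*b + 2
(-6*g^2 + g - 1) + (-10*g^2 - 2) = -16*g^2 + g - 3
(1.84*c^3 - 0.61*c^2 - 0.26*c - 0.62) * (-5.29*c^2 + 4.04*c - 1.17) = -9.7336*c^5 + 10.6605*c^4 - 3.2418*c^3 + 2.9431*c^2 - 2.2006*c + 0.7254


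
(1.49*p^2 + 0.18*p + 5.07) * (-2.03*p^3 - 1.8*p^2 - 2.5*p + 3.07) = -3.0247*p^5 - 3.0474*p^4 - 14.3411*p^3 - 5.0017*p^2 - 12.1224*p + 15.5649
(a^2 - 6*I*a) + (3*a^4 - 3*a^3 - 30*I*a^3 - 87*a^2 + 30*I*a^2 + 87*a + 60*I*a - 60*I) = 3*a^4 - 3*a^3 - 30*I*a^3 - 86*a^2 + 30*I*a^2 + 87*a + 54*I*a - 60*I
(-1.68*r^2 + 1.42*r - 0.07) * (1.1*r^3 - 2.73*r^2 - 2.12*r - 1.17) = -1.848*r^5 + 6.1484*r^4 - 0.392*r^3 - 0.8537*r^2 - 1.513*r + 0.0819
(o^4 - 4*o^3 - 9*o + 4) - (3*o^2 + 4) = o^4 - 4*o^3 - 3*o^2 - 9*o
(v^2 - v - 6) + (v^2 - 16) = 2*v^2 - v - 22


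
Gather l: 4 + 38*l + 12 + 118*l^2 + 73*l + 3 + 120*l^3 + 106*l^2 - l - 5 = 120*l^3 + 224*l^2 + 110*l + 14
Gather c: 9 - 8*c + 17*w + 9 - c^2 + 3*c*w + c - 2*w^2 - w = -c^2 + c*(3*w - 7) - 2*w^2 + 16*w + 18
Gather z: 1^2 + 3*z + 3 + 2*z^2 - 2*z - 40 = 2*z^2 + z - 36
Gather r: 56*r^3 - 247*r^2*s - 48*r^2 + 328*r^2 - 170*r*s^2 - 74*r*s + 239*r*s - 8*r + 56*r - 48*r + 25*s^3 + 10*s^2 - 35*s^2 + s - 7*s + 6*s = 56*r^3 + r^2*(280 - 247*s) + r*(-170*s^2 + 165*s) + 25*s^3 - 25*s^2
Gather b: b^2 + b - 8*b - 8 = b^2 - 7*b - 8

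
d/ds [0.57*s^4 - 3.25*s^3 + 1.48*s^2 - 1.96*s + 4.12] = 2.28*s^3 - 9.75*s^2 + 2.96*s - 1.96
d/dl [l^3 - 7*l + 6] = 3*l^2 - 7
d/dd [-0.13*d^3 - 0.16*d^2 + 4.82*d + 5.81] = -0.39*d^2 - 0.32*d + 4.82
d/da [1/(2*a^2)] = -1/a^3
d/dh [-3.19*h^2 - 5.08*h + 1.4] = -6.38*h - 5.08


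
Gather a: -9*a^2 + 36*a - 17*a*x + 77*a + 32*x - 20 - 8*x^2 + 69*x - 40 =-9*a^2 + a*(113 - 17*x) - 8*x^2 + 101*x - 60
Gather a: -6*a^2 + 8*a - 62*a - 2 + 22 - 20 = -6*a^2 - 54*a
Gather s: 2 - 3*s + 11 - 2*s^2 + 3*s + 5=18 - 2*s^2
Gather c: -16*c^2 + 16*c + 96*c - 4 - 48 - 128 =-16*c^2 + 112*c - 180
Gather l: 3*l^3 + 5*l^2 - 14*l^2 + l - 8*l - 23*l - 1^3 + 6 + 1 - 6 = 3*l^3 - 9*l^2 - 30*l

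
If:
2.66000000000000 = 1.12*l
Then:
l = 2.38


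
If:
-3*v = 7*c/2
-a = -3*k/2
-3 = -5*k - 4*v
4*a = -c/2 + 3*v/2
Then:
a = 81/314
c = -72/157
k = 27/157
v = 84/157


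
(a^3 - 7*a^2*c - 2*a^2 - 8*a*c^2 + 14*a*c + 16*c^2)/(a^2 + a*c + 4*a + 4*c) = (a^2 - 8*a*c - 2*a + 16*c)/(a + 4)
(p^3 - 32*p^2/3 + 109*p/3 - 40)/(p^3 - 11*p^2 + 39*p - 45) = (p - 8/3)/(p - 3)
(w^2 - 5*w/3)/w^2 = (w - 5/3)/w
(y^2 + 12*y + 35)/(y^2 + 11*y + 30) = (y + 7)/(y + 6)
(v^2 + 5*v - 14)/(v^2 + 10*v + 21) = (v - 2)/(v + 3)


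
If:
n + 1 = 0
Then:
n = -1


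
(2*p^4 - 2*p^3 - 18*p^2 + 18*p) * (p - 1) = 2*p^5 - 4*p^4 - 16*p^3 + 36*p^2 - 18*p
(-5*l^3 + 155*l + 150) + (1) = -5*l^3 + 155*l + 151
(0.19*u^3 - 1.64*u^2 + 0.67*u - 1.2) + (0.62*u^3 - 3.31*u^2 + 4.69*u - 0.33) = 0.81*u^3 - 4.95*u^2 + 5.36*u - 1.53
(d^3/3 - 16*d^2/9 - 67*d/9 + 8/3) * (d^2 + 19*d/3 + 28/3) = d^5/3 + d^4/3 - 421*d^3/27 - 1649*d^2/27 - 1420*d/27 + 224/9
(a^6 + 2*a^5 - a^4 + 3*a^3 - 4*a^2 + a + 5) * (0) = 0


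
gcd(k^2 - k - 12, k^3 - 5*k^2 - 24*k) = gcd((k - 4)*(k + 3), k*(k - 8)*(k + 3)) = k + 3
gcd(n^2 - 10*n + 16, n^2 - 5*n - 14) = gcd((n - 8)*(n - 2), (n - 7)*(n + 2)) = 1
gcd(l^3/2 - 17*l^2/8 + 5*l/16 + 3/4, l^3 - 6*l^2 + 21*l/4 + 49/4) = 1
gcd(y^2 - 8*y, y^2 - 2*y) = y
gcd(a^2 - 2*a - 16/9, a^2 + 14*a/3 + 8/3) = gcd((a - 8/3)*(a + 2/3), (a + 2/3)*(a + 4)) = a + 2/3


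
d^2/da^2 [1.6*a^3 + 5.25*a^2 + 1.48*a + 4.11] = 9.6*a + 10.5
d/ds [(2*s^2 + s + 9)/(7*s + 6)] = (14*s^2 + 24*s - 57)/(49*s^2 + 84*s + 36)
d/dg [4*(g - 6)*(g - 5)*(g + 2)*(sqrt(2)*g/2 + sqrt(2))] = sqrt(2)*(8*g^3 - 42*g^2 - 40*g + 152)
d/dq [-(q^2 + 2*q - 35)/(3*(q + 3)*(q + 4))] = (-5*q^2 - 94*q - 269)/(3*(q^4 + 14*q^3 + 73*q^2 + 168*q + 144))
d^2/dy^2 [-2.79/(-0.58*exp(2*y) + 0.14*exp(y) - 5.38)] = ((0.3906 - 6.4728*exp(y))*(0.58*exp(2*y) - 0.14*exp(y) + 5.38) + 2.79*(1.16*exp(y) - 0.14)*(2.32*exp(y) - 0.28)*exp(y))*exp(y)/(0.58*exp(2*y) - 0.14*exp(y) + 5.38)^3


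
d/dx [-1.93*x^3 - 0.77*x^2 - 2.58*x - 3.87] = -5.79*x^2 - 1.54*x - 2.58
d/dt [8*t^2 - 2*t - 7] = 16*t - 2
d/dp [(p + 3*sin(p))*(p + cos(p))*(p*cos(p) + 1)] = -(p + 3*sin(p))*(p + cos(p))*(p*sin(p) - cos(p)) - (p + 3*sin(p))*(p*cos(p) + 1)*(sin(p) - 1) + (p + cos(p))*(p*cos(p) + 1)*(3*cos(p) + 1)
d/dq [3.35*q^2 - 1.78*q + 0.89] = 6.7*q - 1.78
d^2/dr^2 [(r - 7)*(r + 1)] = 2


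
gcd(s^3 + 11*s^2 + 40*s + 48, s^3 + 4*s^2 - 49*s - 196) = s + 4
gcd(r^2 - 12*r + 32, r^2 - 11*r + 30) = 1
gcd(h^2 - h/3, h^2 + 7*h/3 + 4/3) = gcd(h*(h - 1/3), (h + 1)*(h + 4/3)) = 1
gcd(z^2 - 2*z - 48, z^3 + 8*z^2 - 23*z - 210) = z + 6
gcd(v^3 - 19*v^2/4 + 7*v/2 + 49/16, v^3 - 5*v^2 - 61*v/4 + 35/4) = 1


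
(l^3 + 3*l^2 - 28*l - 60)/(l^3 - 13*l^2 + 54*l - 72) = (l^3 + 3*l^2 - 28*l - 60)/(l^3 - 13*l^2 + 54*l - 72)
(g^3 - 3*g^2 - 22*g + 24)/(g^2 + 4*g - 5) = (g^2 - 2*g - 24)/(g + 5)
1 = 1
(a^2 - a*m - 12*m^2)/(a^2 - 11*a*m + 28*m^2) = (a + 3*m)/(a - 7*m)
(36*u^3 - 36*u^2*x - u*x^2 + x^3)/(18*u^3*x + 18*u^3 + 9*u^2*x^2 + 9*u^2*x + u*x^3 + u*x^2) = (6*u^2 - 7*u*x + x^2)/(u*(3*u*x + 3*u + x^2 + x))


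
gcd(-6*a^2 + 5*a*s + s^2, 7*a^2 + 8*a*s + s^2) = 1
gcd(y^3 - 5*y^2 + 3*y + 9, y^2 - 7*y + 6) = 1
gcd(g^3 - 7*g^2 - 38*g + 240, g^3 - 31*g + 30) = g^2 + g - 30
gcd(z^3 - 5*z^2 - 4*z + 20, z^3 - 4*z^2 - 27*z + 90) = 1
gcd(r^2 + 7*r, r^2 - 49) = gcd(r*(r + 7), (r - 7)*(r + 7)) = r + 7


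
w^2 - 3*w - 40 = (w - 8)*(w + 5)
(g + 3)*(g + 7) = g^2 + 10*g + 21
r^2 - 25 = (r - 5)*(r + 5)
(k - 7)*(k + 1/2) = k^2 - 13*k/2 - 7/2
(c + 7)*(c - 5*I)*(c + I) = c^3 + 7*c^2 - 4*I*c^2 + 5*c - 28*I*c + 35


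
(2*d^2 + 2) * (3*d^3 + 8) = 6*d^5 + 6*d^3 + 16*d^2 + 16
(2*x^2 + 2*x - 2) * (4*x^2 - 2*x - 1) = 8*x^4 + 4*x^3 - 14*x^2 + 2*x + 2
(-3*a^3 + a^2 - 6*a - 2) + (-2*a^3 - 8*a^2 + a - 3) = -5*a^3 - 7*a^2 - 5*a - 5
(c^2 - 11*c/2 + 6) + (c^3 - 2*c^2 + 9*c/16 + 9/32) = c^3 - c^2 - 79*c/16 + 201/32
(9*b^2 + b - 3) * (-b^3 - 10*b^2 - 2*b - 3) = -9*b^5 - 91*b^4 - 25*b^3 + b^2 + 3*b + 9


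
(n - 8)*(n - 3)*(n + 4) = n^3 - 7*n^2 - 20*n + 96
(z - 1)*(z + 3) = z^2 + 2*z - 3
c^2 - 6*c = c*(c - 6)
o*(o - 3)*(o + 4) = o^3 + o^2 - 12*o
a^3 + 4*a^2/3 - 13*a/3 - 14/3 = (a - 2)*(a + 1)*(a + 7/3)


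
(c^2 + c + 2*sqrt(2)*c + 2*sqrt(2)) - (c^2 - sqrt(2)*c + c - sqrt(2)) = 3*sqrt(2)*c + 3*sqrt(2)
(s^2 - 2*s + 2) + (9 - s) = s^2 - 3*s + 11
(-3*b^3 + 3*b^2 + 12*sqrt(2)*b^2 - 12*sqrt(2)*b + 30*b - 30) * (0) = 0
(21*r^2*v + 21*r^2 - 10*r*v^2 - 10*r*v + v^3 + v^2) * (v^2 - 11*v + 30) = 21*r^2*v^3 - 210*r^2*v^2 + 399*r^2*v + 630*r^2 - 10*r*v^4 + 100*r*v^3 - 190*r*v^2 - 300*r*v + v^5 - 10*v^4 + 19*v^3 + 30*v^2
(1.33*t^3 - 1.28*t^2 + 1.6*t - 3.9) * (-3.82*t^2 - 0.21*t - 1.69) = -5.0806*t^5 + 4.6103*t^4 - 8.0909*t^3 + 16.7252*t^2 - 1.885*t + 6.591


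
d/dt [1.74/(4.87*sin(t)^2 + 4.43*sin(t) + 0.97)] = -(16.9476*sin(t) + 7.7082)*cos(t)/(4.87*sin(t)^2 + 4.43*sin(t) + 0.97)^2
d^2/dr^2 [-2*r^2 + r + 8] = -4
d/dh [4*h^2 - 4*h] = 8*h - 4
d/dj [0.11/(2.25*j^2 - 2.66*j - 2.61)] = (0.2926 - 0.495*j)/(-2.25*j^2 + 2.66*j + 2.61)^2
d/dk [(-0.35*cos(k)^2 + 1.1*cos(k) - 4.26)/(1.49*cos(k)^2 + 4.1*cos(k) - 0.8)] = (3.074*cos(k)^2 - 13.2548*cos(k) - 16.586)*sin(k)/(2.2201*cos(k)^4 + 12.218*cos(k)^3 + 14.426*cos(k)^2 - 6.56*cos(k) + 0.64)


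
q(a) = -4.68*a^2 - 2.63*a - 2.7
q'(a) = -9.36*a - 2.63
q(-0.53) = -2.62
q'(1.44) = -16.11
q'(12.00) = -114.95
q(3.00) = -52.71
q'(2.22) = -23.41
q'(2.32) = -24.35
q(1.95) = -25.62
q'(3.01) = -30.80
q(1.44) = -16.19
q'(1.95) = -20.88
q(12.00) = -708.18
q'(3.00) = -30.71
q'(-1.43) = 10.75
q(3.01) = -53.02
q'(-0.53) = 2.33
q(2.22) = -31.60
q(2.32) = -33.99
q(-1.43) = -8.51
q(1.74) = -21.45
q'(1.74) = -18.92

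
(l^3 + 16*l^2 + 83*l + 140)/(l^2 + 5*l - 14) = (l^2 + 9*l + 20)/(l - 2)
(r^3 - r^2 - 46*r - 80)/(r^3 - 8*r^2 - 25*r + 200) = (r + 2)/(r - 5)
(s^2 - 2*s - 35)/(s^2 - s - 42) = (s + 5)/(s + 6)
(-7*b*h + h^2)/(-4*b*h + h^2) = (7*b - h)/(4*b - h)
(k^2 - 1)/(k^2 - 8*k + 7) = (k + 1)/(k - 7)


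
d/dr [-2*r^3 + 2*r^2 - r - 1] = -6*r^2 + 4*r - 1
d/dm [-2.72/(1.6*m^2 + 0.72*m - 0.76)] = (8.704*m + 1.9584)/(1.6*m^2 + 0.72*m - 0.76)^2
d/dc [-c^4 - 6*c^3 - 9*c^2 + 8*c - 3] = -4*c^3 - 18*c^2 - 18*c + 8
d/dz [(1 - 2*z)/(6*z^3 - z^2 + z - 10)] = (-12*z^3 + 2*z^2 - 2*z + (2*z - 1)*(18*z^2 - 2*z + 1) + 20)/(6*z^3 - z^2 + z - 10)^2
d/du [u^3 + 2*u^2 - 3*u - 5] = 3*u^2 + 4*u - 3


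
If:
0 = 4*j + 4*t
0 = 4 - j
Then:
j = 4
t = -4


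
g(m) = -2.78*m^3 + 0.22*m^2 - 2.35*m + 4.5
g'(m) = -8.34*m^2 + 0.44*m - 2.35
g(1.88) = -17.61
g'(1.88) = -31.00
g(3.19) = -91.00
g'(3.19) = -85.82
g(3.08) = -81.88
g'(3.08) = -80.11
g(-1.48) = 17.47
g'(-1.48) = -21.27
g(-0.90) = 8.82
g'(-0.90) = -9.50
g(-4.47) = 267.69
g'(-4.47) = -170.96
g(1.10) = -1.52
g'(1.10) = -11.96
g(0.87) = 0.79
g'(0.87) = -8.28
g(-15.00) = 9471.75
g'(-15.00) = -1885.45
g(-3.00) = 88.59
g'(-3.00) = -78.73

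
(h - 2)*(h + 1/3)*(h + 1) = h^3 - 2*h^2/3 - 7*h/3 - 2/3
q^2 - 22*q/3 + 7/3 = (q - 7)*(q - 1/3)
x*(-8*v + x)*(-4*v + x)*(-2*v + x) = -64*v^3*x + 56*v^2*x^2 - 14*v*x^3 + x^4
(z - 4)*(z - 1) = z^2 - 5*z + 4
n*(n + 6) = n^2 + 6*n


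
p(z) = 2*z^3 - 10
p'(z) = 6*z^2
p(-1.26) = -14.00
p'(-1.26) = 9.53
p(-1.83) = -22.26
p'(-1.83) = 20.09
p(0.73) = -9.22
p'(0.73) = 3.20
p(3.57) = 81.00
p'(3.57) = 76.47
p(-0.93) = -11.61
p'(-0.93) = 5.19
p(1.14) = -7.04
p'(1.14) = 7.80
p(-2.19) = -31.01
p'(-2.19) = 28.78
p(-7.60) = -887.95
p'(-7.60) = 346.56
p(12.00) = 3446.00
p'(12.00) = 864.00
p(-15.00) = -6760.00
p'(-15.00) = 1350.00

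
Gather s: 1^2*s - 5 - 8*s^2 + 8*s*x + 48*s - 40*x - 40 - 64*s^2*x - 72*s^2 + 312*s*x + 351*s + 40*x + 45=s^2*(-64*x - 80) + s*(320*x + 400)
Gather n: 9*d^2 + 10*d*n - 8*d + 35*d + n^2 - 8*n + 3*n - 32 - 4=9*d^2 + 27*d + n^2 + n*(10*d - 5) - 36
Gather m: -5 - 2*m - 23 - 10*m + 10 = -12*m - 18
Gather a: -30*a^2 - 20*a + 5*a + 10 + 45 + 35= -30*a^2 - 15*a + 90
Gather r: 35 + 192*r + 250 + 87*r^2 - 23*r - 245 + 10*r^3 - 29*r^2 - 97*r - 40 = 10*r^3 + 58*r^2 + 72*r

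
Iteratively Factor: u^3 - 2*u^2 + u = (u - 1)*(u^2 - u) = (u - 1)^2*(u)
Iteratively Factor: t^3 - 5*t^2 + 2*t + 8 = (t + 1)*(t^2 - 6*t + 8) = (t - 2)*(t + 1)*(t - 4)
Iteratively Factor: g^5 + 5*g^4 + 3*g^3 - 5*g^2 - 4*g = (g - 1)*(g^4 + 6*g^3 + 9*g^2 + 4*g) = (g - 1)*(g + 1)*(g^3 + 5*g^2 + 4*g) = g*(g - 1)*(g + 1)*(g^2 + 5*g + 4) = g*(g - 1)*(g + 1)^2*(g + 4)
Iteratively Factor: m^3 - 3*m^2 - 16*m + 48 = (m - 4)*(m^2 + m - 12) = (m - 4)*(m + 4)*(m - 3)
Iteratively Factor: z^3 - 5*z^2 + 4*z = (z - 1)*(z^2 - 4*z) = (z - 4)*(z - 1)*(z)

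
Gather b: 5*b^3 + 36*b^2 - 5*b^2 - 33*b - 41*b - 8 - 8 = 5*b^3 + 31*b^2 - 74*b - 16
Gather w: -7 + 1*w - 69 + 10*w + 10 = 11*w - 66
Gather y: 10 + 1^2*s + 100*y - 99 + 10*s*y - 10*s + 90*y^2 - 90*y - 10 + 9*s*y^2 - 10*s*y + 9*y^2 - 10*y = -9*s + y^2*(9*s + 99) - 99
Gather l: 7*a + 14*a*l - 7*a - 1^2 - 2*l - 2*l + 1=l*(14*a - 4)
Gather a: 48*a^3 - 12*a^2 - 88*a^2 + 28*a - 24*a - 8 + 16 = 48*a^3 - 100*a^2 + 4*a + 8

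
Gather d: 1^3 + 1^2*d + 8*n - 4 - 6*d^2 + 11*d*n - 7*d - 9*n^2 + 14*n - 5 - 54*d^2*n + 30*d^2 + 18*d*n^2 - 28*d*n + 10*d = d^2*(24 - 54*n) + d*(18*n^2 - 17*n + 4) - 9*n^2 + 22*n - 8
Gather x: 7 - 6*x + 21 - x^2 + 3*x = -x^2 - 3*x + 28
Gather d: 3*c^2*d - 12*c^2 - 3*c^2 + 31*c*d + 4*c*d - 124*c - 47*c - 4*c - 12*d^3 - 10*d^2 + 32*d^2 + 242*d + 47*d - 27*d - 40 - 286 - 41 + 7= -15*c^2 - 175*c - 12*d^3 + 22*d^2 + d*(3*c^2 + 35*c + 262) - 360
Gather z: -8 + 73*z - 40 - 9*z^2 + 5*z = -9*z^2 + 78*z - 48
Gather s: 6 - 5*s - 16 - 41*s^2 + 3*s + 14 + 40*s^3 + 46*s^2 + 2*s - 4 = 40*s^3 + 5*s^2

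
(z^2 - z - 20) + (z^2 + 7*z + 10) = 2*z^2 + 6*z - 10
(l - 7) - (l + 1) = -8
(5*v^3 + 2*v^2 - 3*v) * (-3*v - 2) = -15*v^4 - 16*v^3 + 5*v^2 + 6*v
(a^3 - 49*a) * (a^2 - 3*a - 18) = a^5 - 3*a^4 - 67*a^3 + 147*a^2 + 882*a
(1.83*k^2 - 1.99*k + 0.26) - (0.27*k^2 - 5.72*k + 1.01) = 1.56*k^2 + 3.73*k - 0.75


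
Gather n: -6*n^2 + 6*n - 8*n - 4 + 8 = -6*n^2 - 2*n + 4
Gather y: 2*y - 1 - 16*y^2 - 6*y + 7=-16*y^2 - 4*y + 6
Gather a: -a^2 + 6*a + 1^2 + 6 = -a^2 + 6*a + 7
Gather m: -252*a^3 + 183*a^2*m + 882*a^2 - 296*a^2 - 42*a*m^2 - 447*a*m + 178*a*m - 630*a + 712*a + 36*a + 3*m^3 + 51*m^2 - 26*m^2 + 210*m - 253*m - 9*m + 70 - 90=-252*a^3 + 586*a^2 + 118*a + 3*m^3 + m^2*(25 - 42*a) + m*(183*a^2 - 269*a - 52) - 20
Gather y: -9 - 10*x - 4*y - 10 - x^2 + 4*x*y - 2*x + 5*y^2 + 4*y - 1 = -x^2 + 4*x*y - 12*x + 5*y^2 - 20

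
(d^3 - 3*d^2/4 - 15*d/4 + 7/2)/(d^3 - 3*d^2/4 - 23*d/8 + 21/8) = 2*(4*d^2 + d - 14)/(8*d^2 + 2*d - 21)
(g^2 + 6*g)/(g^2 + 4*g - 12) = g/(g - 2)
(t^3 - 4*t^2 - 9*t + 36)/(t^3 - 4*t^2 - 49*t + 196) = (t^2 - 9)/(t^2 - 49)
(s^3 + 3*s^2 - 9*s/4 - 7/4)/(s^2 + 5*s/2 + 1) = (2*s^2 + 5*s - 7)/(2*(s + 2))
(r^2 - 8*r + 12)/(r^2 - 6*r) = (r - 2)/r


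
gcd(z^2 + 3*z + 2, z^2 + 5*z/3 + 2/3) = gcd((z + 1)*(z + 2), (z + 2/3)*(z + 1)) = z + 1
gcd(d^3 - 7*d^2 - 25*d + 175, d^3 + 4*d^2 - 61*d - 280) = d + 5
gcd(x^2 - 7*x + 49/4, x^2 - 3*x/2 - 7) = x - 7/2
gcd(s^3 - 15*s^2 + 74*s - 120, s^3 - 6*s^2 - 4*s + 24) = s - 6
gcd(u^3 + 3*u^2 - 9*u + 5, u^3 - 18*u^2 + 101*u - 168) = 1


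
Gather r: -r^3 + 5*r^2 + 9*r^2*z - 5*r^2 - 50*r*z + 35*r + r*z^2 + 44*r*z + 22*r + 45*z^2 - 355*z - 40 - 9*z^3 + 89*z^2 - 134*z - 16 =-r^3 + 9*r^2*z + r*(z^2 - 6*z + 57) - 9*z^3 + 134*z^2 - 489*z - 56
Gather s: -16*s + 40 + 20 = 60 - 16*s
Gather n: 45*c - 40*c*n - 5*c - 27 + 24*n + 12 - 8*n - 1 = 40*c + n*(16 - 40*c) - 16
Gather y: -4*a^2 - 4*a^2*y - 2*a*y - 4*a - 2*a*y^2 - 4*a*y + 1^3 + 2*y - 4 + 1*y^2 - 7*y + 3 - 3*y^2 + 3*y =-4*a^2 - 4*a + y^2*(-2*a - 2) + y*(-4*a^2 - 6*a - 2)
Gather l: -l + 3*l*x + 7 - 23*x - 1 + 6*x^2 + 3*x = l*(3*x - 1) + 6*x^2 - 20*x + 6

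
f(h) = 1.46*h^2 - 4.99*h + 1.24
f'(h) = 2.92*h - 4.99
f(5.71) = 20.35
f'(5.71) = 11.68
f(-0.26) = 2.64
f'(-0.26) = -5.75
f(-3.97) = 44.06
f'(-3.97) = -16.58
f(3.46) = 1.45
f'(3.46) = 5.11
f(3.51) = 1.71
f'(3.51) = 5.26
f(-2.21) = 19.40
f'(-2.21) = -11.44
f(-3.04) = 29.90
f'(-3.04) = -13.87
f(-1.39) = 11.00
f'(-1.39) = -9.05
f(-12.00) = 271.36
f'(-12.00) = -40.03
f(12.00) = 151.60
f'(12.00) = 30.05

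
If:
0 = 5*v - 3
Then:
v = 3/5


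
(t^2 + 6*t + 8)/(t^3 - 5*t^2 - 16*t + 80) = (t + 2)/(t^2 - 9*t + 20)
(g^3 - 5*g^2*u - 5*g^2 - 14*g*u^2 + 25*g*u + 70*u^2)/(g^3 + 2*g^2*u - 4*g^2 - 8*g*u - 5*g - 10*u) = (g - 7*u)/(g + 1)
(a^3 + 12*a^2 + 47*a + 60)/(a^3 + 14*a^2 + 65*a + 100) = (a + 3)/(a + 5)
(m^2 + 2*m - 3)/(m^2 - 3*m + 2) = (m + 3)/(m - 2)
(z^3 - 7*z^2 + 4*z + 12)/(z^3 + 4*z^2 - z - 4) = (z^2 - 8*z + 12)/(z^2 + 3*z - 4)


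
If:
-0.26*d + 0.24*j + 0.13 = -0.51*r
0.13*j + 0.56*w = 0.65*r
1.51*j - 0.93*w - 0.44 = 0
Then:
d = 2.500078372977*w + 0.883290881304126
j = 0.615894039735099*w + 0.291390728476821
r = 0.984717269485481*w + 0.0582781456953642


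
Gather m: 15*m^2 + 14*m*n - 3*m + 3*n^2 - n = 15*m^2 + m*(14*n - 3) + 3*n^2 - n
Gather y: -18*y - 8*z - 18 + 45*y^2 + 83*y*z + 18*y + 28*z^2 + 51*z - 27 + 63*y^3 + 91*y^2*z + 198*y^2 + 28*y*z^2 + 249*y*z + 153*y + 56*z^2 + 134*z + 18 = 63*y^3 + y^2*(91*z + 243) + y*(28*z^2 + 332*z + 153) + 84*z^2 + 177*z - 27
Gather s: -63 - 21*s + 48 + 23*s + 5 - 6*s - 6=-4*s - 16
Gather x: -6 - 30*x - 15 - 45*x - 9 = -75*x - 30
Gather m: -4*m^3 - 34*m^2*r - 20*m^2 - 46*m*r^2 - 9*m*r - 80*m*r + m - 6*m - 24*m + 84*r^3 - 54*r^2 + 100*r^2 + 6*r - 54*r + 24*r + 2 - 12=-4*m^3 + m^2*(-34*r - 20) + m*(-46*r^2 - 89*r - 29) + 84*r^3 + 46*r^2 - 24*r - 10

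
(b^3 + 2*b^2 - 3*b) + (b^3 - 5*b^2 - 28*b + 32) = 2*b^3 - 3*b^2 - 31*b + 32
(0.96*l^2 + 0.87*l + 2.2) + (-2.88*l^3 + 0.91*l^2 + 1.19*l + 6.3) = -2.88*l^3 + 1.87*l^2 + 2.06*l + 8.5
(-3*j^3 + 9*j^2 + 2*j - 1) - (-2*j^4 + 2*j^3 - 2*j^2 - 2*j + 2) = 2*j^4 - 5*j^3 + 11*j^2 + 4*j - 3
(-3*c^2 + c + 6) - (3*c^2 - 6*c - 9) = -6*c^2 + 7*c + 15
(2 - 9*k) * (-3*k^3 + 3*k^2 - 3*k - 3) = 27*k^4 - 33*k^3 + 33*k^2 + 21*k - 6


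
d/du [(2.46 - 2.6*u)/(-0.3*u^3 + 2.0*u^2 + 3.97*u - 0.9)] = (-1.56*u^3 + 7.414*u^2 - 9.84*u - 7.4262)/(0.09*u^6 - 1.2*u^5 + 1.618*u^4 + 16.42*u^3 + 12.1609*u^2 - 7.146*u + 0.81)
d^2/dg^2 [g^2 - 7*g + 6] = 2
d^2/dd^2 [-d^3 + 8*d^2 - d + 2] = 16 - 6*d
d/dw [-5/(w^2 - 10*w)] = 10*(w - 5)/(w^2*(w - 10)^2)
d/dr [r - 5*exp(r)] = 1 - 5*exp(r)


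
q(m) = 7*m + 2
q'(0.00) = 7.00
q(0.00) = 2.00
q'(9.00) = 7.00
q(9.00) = 65.00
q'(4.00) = 7.00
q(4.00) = 30.00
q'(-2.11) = 7.00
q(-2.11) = -12.77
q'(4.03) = 7.00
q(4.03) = 30.21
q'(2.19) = 7.00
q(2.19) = 17.33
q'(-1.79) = 7.00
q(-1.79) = -10.53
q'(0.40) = 7.00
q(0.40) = 4.80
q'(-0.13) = 7.00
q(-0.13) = 1.09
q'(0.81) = 7.00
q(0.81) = 7.67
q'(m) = 7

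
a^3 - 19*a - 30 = (a - 5)*(a + 2)*(a + 3)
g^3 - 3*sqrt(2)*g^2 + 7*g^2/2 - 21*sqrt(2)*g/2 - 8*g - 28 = (g + 7/2)*(g - 4*sqrt(2))*(g + sqrt(2))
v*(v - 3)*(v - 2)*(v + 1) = v^4 - 4*v^3 + v^2 + 6*v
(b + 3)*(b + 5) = b^2 + 8*b + 15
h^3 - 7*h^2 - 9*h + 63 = (h - 7)*(h - 3)*(h + 3)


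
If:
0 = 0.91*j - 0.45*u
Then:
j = 0.494505494505495*u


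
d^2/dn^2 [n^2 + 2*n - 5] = 2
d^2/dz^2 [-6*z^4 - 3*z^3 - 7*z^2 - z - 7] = -72*z^2 - 18*z - 14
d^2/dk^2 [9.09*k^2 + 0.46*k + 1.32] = 18.1800000000000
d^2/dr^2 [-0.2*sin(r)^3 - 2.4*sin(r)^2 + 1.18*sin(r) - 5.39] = -1.03*sin(r) - 0.45*sin(3*r) - 4.8*cos(2*r)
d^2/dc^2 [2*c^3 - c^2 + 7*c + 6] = 12*c - 2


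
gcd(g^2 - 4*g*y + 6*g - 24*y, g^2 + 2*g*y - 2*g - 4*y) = 1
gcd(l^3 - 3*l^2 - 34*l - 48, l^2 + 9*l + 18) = l + 3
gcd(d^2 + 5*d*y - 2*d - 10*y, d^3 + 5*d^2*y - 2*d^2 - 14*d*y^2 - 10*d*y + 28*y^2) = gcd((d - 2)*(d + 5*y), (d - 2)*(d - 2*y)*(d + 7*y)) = d - 2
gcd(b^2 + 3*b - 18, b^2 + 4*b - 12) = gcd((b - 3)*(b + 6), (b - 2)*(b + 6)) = b + 6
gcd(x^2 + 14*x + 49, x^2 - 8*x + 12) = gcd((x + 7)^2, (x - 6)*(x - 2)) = 1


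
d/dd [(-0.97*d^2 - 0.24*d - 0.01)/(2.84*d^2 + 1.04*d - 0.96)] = (-0.3272*d^2 + 1.9192*d + 0.2408)/(8.0656*d^4 + 5.9072*d^3 - 4.3712*d^2 - 1.9968*d + 0.9216)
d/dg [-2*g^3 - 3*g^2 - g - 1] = -6*g^2 - 6*g - 1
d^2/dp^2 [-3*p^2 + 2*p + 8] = -6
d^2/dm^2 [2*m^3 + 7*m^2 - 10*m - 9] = 12*m + 14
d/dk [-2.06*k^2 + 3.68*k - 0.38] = 3.68 - 4.12*k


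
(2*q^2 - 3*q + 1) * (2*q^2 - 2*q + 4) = 4*q^4 - 10*q^3 + 16*q^2 - 14*q + 4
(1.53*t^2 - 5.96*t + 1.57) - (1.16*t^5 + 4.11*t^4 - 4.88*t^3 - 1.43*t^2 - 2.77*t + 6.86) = -1.16*t^5 - 4.11*t^4 + 4.88*t^3 + 2.96*t^2 - 3.19*t - 5.29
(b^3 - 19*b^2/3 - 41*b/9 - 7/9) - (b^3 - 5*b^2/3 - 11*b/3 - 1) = -14*b^2/3 - 8*b/9 + 2/9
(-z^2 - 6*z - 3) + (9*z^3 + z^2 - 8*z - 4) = 9*z^3 - 14*z - 7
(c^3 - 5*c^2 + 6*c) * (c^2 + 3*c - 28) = c^5 - 2*c^4 - 37*c^3 + 158*c^2 - 168*c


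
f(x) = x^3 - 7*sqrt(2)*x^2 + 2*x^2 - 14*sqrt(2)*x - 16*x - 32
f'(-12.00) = 585.79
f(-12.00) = -2467.94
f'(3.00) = -56.20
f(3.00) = -183.49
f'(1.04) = -48.99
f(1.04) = -76.65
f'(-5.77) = 155.24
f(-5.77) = -280.54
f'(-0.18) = -32.86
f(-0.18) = -25.82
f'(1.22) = -50.61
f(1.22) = -85.62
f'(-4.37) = 90.53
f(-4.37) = -109.87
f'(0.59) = -44.08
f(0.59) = -55.67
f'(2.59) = -56.59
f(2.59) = -160.34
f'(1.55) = -53.08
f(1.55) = -102.74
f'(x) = 3*x^2 - 14*sqrt(2)*x + 4*x - 14*sqrt(2) - 16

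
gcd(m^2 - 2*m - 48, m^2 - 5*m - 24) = m - 8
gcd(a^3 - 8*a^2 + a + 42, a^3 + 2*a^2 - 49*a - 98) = a^2 - 5*a - 14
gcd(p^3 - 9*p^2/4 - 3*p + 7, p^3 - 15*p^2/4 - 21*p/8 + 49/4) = p^2 - p/4 - 7/2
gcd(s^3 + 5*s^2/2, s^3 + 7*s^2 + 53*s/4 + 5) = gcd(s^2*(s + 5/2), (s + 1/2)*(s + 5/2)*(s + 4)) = s + 5/2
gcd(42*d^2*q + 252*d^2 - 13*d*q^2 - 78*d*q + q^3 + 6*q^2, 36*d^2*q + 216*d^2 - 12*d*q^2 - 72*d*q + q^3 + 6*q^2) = -6*d*q - 36*d + q^2 + 6*q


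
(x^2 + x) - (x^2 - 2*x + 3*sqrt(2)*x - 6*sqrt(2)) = -3*sqrt(2)*x + 3*x + 6*sqrt(2)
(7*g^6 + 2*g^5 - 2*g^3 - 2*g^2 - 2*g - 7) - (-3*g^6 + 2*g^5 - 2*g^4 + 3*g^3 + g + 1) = 10*g^6 + 2*g^4 - 5*g^3 - 2*g^2 - 3*g - 8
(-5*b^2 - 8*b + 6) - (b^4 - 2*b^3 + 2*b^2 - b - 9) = -b^4 + 2*b^3 - 7*b^2 - 7*b + 15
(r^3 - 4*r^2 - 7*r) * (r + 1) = r^4 - 3*r^3 - 11*r^2 - 7*r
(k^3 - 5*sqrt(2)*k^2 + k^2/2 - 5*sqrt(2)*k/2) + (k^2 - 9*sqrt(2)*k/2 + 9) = k^3 - 5*sqrt(2)*k^2 + 3*k^2/2 - 7*sqrt(2)*k + 9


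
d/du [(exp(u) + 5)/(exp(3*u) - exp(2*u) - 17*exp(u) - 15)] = ((exp(u) + 5)*(-3*exp(2*u) + 2*exp(u) + 17) + exp(3*u) - exp(2*u) - 17*exp(u) - 15)*exp(u)/(-exp(3*u) + exp(2*u) + 17*exp(u) + 15)^2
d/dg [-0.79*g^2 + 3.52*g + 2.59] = 3.52 - 1.58*g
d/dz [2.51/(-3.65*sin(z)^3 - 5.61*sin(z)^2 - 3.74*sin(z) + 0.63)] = (27.4845*sin(z)^2 + 28.1622*sin(z) + 9.3874)*cos(z)/(3.65*sin(z)^3 + 5.61*sin(z)^2 + 3.74*sin(z) - 0.63)^2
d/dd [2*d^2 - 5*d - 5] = 4*d - 5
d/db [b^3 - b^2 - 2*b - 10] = 3*b^2 - 2*b - 2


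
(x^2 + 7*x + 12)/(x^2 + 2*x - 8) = (x + 3)/(x - 2)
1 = 1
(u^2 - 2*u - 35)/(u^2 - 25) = (u - 7)/(u - 5)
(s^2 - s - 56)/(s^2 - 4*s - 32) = (s + 7)/(s + 4)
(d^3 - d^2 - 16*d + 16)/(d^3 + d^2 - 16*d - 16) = (d - 1)/(d + 1)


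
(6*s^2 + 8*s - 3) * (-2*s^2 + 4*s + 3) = -12*s^4 + 8*s^3 + 56*s^2 + 12*s - 9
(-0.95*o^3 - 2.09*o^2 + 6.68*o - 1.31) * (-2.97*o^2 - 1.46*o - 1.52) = 2.8215*o^5 + 7.5943*o^4 - 15.3442*o^3 - 2.6853*o^2 - 8.241*o + 1.9912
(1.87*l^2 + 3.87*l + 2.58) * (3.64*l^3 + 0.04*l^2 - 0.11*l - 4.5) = 6.8068*l^5 + 14.1616*l^4 + 9.3403*l^3 - 8.7375*l^2 - 17.6988*l - 11.61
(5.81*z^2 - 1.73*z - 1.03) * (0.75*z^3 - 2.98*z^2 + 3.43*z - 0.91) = 4.3575*z^5 - 18.6113*z^4 + 24.3112*z^3 - 8.1516*z^2 - 1.9586*z + 0.9373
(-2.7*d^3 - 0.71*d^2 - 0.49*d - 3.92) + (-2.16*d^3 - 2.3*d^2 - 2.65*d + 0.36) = -4.86*d^3 - 3.01*d^2 - 3.14*d - 3.56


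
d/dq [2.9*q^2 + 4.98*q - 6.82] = 5.8*q + 4.98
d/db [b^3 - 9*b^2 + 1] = 3*b*(b - 6)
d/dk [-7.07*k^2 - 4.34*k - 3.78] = -14.14*k - 4.34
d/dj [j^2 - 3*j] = 2*j - 3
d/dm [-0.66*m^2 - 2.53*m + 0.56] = -1.32*m - 2.53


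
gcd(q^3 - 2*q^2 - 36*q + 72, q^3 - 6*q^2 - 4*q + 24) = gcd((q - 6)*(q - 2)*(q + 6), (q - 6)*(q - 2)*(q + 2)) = q^2 - 8*q + 12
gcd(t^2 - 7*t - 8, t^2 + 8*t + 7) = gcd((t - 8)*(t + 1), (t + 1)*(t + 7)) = t + 1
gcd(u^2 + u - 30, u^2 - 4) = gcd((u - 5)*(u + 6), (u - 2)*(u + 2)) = 1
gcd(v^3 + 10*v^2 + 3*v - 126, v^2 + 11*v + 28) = v + 7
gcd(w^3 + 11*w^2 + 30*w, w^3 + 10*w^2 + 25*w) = w^2 + 5*w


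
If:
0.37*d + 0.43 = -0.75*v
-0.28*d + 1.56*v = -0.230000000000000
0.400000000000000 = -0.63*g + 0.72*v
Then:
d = -0.63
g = -0.93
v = -0.26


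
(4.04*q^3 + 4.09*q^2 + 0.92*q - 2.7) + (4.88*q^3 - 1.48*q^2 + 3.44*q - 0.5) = 8.92*q^3 + 2.61*q^2 + 4.36*q - 3.2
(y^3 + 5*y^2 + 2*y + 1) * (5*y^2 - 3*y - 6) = 5*y^5 + 22*y^4 - 11*y^3 - 31*y^2 - 15*y - 6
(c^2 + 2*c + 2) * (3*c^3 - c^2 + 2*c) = 3*c^5 + 5*c^4 + 6*c^3 + 2*c^2 + 4*c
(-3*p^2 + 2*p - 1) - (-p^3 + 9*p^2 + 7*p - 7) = p^3 - 12*p^2 - 5*p + 6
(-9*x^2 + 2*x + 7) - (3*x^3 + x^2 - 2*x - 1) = -3*x^3 - 10*x^2 + 4*x + 8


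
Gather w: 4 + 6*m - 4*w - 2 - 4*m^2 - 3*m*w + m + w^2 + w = -4*m^2 + 7*m + w^2 + w*(-3*m - 3) + 2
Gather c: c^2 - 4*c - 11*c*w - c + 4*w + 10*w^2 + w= c^2 + c*(-11*w - 5) + 10*w^2 + 5*w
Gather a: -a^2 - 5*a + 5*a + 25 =25 - a^2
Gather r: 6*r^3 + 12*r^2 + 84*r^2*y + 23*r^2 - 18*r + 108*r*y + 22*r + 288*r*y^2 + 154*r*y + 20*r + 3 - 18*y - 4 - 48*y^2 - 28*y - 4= 6*r^3 + r^2*(84*y + 35) + r*(288*y^2 + 262*y + 24) - 48*y^2 - 46*y - 5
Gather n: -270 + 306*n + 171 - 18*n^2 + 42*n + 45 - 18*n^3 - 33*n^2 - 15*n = -18*n^3 - 51*n^2 + 333*n - 54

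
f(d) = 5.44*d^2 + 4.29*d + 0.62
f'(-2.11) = -18.67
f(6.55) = 262.11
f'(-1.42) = -11.16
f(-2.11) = 15.79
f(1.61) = 21.63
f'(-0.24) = 1.68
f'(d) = 10.88*d + 4.29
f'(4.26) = 50.64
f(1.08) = 11.60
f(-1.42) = 5.50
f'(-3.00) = -28.35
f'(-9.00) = -93.63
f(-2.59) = 26.00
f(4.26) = 117.62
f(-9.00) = 402.65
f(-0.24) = -0.10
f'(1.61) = 21.81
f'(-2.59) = -23.89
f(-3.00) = 36.71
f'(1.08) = 16.04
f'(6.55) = 75.55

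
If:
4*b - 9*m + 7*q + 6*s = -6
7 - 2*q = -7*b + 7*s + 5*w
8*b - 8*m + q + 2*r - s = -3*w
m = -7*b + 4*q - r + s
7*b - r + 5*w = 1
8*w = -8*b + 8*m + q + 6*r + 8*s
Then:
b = -37072/82989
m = 580/27663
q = -49943/82989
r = 121189/165978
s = 1735/55326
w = 17915/18442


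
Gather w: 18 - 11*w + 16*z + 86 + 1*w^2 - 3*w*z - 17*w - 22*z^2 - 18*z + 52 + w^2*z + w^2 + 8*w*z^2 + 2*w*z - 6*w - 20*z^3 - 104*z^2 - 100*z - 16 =w^2*(z + 2) + w*(8*z^2 - z - 34) - 20*z^3 - 126*z^2 - 102*z + 140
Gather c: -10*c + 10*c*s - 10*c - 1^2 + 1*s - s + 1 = c*(10*s - 20)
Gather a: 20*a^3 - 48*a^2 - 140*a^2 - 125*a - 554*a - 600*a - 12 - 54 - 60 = 20*a^3 - 188*a^2 - 1279*a - 126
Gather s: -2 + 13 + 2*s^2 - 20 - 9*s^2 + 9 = -7*s^2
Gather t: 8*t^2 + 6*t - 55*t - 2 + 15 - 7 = 8*t^2 - 49*t + 6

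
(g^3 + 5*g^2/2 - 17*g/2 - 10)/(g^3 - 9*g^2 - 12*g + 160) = (2*g^2 - 3*g - 5)/(2*(g^2 - 13*g + 40))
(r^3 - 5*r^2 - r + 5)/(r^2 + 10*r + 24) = (r^3 - 5*r^2 - r + 5)/(r^2 + 10*r + 24)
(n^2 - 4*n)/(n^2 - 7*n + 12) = n/(n - 3)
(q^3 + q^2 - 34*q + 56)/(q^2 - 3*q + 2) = (q^2 + 3*q - 28)/(q - 1)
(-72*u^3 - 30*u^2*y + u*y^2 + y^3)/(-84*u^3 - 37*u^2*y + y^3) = (-6*u + y)/(-7*u + y)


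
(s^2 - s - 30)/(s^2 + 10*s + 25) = (s - 6)/(s + 5)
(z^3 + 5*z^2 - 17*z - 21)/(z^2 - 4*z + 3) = (z^2 + 8*z + 7)/(z - 1)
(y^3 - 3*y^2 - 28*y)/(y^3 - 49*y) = (y + 4)/(y + 7)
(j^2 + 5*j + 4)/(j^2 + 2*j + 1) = (j + 4)/(j + 1)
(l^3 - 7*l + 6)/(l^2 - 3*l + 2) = l + 3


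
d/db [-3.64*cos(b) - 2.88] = 3.64*sin(b)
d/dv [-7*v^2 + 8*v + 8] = 8 - 14*v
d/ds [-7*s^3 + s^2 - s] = -21*s^2 + 2*s - 1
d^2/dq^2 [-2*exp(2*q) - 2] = -8*exp(2*q)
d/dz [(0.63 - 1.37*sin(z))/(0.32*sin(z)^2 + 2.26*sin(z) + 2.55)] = (0.4384*sin(z)^2 - 0.4032*sin(z) - 4.9173)*cos(z)/(0.1024*sin(z)^4 + 1.4464*sin(z)^3 + 6.7396*sin(z)^2 + 11.526*sin(z) + 6.5025)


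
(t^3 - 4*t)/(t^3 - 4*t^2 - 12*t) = (t - 2)/(t - 6)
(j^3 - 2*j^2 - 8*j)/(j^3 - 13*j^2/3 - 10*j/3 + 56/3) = 3*j/(3*j - 7)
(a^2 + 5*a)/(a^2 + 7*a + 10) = a/(a + 2)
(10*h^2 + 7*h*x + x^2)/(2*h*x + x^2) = (5*h + x)/x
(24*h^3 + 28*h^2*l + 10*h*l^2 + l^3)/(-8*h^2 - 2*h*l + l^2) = (-12*h^2 - 8*h*l - l^2)/(4*h - l)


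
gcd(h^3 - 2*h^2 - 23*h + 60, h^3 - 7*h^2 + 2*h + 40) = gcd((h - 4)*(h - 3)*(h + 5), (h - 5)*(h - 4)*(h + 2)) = h - 4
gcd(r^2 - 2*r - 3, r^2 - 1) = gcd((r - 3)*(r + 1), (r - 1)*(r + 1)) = r + 1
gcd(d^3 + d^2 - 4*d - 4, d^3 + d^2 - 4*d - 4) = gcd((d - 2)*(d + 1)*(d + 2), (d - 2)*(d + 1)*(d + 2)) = d^3 + d^2 - 4*d - 4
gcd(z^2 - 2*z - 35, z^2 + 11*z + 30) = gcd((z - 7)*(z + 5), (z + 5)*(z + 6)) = z + 5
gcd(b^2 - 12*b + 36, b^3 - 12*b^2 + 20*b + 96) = b - 6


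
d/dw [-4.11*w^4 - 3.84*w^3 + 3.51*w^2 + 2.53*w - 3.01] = -16.44*w^3 - 11.52*w^2 + 7.02*w + 2.53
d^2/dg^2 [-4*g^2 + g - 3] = -8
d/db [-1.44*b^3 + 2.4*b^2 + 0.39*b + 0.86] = -4.32*b^2 + 4.8*b + 0.39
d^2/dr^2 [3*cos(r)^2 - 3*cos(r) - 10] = 3*cos(r) - 6*cos(2*r)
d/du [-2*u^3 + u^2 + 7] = 2*u*(1 - 3*u)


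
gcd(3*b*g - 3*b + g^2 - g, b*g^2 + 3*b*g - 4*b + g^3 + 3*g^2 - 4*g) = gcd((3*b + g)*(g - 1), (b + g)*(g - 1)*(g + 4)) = g - 1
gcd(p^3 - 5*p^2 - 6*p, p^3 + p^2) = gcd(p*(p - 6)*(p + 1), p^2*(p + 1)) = p^2 + p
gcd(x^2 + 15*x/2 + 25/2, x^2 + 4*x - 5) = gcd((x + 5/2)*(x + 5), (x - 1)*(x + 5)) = x + 5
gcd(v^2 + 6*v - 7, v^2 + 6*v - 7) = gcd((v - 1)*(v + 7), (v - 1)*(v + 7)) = v^2 + 6*v - 7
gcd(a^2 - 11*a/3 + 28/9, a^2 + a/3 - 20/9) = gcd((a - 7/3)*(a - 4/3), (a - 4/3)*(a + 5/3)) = a - 4/3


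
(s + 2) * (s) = s^2 + 2*s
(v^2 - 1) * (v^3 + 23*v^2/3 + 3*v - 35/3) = v^5 + 23*v^4/3 + 2*v^3 - 58*v^2/3 - 3*v + 35/3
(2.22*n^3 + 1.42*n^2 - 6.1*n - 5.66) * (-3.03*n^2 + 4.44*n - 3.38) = -6.7266*n^5 + 5.5542*n^4 + 17.2842*n^3 - 14.7338*n^2 - 4.5124*n + 19.1308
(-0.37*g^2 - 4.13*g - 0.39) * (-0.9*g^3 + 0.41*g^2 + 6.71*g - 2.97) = 0.333*g^5 + 3.5653*g^4 - 3.825*g^3 - 26.7733*g^2 + 9.6492*g + 1.1583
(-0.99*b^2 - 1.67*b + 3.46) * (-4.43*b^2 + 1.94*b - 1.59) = 4.3857*b^4 + 5.4775*b^3 - 16.9935*b^2 + 9.3677*b - 5.5014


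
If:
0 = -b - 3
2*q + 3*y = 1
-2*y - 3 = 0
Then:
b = -3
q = 11/4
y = -3/2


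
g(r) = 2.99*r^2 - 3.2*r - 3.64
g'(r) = 5.98*r - 3.2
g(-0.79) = 0.75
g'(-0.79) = -7.92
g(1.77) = 0.06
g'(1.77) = 7.38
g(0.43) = -4.46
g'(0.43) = -0.63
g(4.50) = 42.51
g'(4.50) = 23.71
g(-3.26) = 38.57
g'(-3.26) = -22.69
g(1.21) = -3.13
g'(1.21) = 4.04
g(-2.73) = 27.38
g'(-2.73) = -19.53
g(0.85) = -4.20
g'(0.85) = 1.88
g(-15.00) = 717.11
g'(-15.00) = -92.90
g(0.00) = -3.64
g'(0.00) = -3.20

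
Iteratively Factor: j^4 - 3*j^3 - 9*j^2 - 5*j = (j)*(j^3 - 3*j^2 - 9*j - 5) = j*(j + 1)*(j^2 - 4*j - 5) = j*(j + 1)^2*(j - 5)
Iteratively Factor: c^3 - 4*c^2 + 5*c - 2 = (c - 1)*(c^2 - 3*c + 2) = (c - 1)^2*(c - 2)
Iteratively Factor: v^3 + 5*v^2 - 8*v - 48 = (v + 4)*(v^2 + v - 12) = (v - 3)*(v + 4)*(v + 4)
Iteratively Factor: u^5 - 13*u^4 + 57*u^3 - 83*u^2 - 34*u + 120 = (u - 5)*(u^4 - 8*u^3 + 17*u^2 + 2*u - 24) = (u - 5)*(u + 1)*(u^3 - 9*u^2 + 26*u - 24) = (u - 5)*(u - 2)*(u + 1)*(u^2 - 7*u + 12) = (u - 5)*(u - 3)*(u - 2)*(u + 1)*(u - 4)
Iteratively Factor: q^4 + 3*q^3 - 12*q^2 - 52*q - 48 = (q + 3)*(q^3 - 12*q - 16) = (q + 2)*(q + 3)*(q^2 - 2*q - 8) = (q + 2)^2*(q + 3)*(q - 4)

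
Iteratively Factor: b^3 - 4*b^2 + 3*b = (b)*(b^2 - 4*b + 3) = b*(b - 3)*(b - 1)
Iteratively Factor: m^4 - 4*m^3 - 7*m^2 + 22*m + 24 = (m + 2)*(m^3 - 6*m^2 + 5*m + 12) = (m - 4)*(m + 2)*(m^2 - 2*m - 3) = (m - 4)*(m + 1)*(m + 2)*(m - 3)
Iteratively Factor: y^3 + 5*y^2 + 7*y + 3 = (y + 1)*(y^2 + 4*y + 3) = (y + 1)*(y + 3)*(y + 1)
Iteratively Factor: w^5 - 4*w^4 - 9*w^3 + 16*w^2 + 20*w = (w - 5)*(w^4 + w^3 - 4*w^2 - 4*w) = (w - 5)*(w + 1)*(w^3 - 4*w) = (w - 5)*(w - 2)*(w + 1)*(w^2 + 2*w) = (w - 5)*(w - 2)*(w + 1)*(w + 2)*(w)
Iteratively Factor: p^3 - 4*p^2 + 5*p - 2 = (p - 1)*(p^2 - 3*p + 2) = (p - 2)*(p - 1)*(p - 1)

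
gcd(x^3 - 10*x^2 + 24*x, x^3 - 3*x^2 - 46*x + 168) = x^2 - 10*x + 24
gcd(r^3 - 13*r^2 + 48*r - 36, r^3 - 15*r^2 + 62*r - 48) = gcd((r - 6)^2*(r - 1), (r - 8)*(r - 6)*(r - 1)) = r^2 - 7*r + 6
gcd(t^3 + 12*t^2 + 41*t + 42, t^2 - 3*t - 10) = t + 2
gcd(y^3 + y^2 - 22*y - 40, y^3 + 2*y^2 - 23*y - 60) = y^2 - y - 20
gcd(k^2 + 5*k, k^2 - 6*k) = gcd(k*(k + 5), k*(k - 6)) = k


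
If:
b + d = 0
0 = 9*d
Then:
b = 0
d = 0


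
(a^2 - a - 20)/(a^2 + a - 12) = (a - 5)/(a - 3)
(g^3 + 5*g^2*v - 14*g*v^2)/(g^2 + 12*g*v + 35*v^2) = g*(g - 2*v)/(g + 5*v)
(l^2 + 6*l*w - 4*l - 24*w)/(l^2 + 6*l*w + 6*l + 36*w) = (l - 4)/(l + 6)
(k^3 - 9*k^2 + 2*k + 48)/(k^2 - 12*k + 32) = (k^2 - k - 6)/(k - 4)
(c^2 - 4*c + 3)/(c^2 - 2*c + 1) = (c - 3)/(c - 1)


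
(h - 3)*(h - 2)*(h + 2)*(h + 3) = h^4 - 13*h^2 + 36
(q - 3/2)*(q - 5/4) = q^2 - 11*q/4 + 15/8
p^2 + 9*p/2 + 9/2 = (p + 3/2)*(p + 3)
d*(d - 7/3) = d^2 - 7*d/3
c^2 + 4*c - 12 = (c - 2)*(c + 6)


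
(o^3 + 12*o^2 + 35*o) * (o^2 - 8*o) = o^5 + 4*o^4 - 61*o^3 - 280*o^2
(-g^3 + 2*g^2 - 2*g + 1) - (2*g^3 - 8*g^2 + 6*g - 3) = -3*g^3 + 10*g^2 - 8*g + 4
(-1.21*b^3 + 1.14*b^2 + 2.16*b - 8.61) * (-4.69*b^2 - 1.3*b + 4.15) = 5.6749*b^5 - 3.7736*b^4 - 16.6339*b^3 + 42.3039*b^2 + 20.157*b - 35.7315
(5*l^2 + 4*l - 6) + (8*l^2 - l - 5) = 13*l^2 + 3*l - 11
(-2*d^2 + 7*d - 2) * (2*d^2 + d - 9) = -4*d^4 + 12*d^3 + 21*d^2 - 65*d + 18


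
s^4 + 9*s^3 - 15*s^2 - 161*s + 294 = (s - 3)*(s - 2)*(s + 7)^2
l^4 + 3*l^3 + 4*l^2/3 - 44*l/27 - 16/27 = (l - 2/3)*(l + 1/3)*(l + 4/3)*(l + 2)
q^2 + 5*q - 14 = (q - 2)*(q + 7)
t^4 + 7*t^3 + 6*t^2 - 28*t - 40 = (t - 2)*(t + 2)^2*(t + 5)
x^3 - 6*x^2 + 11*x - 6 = (x - 3)*(x - 2)*(x - 1)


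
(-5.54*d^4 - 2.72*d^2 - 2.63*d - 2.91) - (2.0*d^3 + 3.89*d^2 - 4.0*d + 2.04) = -5.54*d^4 - 2.0*d^3 - 6.61*d^2 + 1.37*d - 4.95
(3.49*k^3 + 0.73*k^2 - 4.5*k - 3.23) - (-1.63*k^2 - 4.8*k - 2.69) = 3.49*k^3 + 2.36*k^2 + 0.3*k - 0.54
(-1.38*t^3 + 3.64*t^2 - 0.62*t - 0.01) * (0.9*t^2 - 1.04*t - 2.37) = -1.242*t^5 + 4.7112*t^4 - 1.073*t^3 - 7.991*t^2 + 1.4798*t + 0.0237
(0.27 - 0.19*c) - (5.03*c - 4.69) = 4.96 - 5.22*c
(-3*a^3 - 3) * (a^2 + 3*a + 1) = -3*a^5 - 9*a^4 - 3*a^3 - 3*a^2 - 9*a - 3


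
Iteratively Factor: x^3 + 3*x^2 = (x)*(x^2 + 3*x) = x^2*(x + 3)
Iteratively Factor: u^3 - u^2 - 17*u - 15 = (u - 5)*(u^2 + 4*u + 3) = (u - 5)*(u + 1)*(u + 3)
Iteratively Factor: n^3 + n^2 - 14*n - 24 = (n - 4)*(n^2 + 5*n + 6) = (n - 4)*(n + 2)*(n + 3)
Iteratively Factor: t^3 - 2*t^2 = (t)*(t^2 - 2*t) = t*(t - 2)*(t)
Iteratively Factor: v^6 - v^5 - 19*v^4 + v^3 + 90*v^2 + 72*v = (v)*(v^5 - v^4 - 19*v^3 + v^2 + 90*v + 72) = v*(v + 1)*(v^4 - 2*v^3 - 17*v^2 + 18*v + 72) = v*(v + 1)*(v + 3)*(v^3 - 5*v^2 - 2*v + 24) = v*(v + 1)*(v + 2)*(v + 3)*(v^2 - 7*v + 12) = v*(v - 4)*(v + 1)*(v + 2)*(v + 3)*(v - 3)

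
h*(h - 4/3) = h^2 - 4*h/3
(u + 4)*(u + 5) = u^2 + 9*u + 20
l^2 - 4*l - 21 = (l - 7)*(l + 3)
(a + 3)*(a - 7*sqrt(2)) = a^2 - 7*sqrt(2)*a + 3*a - 21*sqrt(2)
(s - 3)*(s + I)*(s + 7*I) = s^3 - 3*s^2 + 8*I*s^2 - 7*s - 24*I*s + 21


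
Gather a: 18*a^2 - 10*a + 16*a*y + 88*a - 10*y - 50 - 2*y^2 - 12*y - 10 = 18*a^2 + a*(16*y + 78) - 2*y^2 - 22*y - 60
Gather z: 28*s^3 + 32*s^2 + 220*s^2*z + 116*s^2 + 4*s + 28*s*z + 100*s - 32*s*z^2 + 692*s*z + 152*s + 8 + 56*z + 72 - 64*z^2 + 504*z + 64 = 28*s^3 + 148*s^2 + 256*s + z^2*(-32*s - 64) + z*(220*s^2 + 720*s + 560) + 144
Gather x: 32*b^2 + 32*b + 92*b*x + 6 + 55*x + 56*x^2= 32*b^2 + 32*b + 56*x^2 + x*(92*b + 55) + 6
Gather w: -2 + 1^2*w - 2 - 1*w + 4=0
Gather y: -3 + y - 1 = y - 4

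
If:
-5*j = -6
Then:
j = 6/5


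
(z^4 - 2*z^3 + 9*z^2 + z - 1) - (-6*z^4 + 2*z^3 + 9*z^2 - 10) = 7*z^4 - 4*z^3 + z + 9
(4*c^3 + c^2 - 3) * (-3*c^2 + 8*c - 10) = -12*c^5 + 29*c^4 - 32*c^3 - c^2 - 24*c + 30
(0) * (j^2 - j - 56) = 0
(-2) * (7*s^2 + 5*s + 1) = -14*s^2 - 10*s - 2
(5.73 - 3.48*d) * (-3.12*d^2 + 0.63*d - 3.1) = 10.8576*d^3 - 20.07*d^2 + 14.3979*d - 17.763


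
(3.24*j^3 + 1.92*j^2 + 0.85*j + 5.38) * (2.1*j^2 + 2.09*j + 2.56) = 6.804*j^5 + 10.8036*j^4 + 14.0922*j^3 + 17.9897*j^2 + 13.4202*j + 13.7728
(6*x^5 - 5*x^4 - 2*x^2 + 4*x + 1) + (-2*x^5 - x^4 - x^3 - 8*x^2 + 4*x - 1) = 4*x^5 - 6*x^4 - x^3 - 10*x^2 + 8*x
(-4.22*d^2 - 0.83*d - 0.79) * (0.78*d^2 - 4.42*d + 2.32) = -3.2916*d^4 + 18.005*d^3 - 6.738*d^2 + 1.5662*d - 1.8328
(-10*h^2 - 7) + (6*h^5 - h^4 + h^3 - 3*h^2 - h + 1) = 6*h^5 - h^4 + h^3 - 13*h^2 - h - 6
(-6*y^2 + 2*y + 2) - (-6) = -6*y^2 + 2*y + 8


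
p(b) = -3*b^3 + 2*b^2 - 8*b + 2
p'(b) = -9*b^2 + 4*b - 8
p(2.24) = -39.60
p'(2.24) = -44.20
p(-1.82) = 41.27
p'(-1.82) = -45.09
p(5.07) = -378.12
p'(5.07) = -219.06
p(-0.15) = 3.26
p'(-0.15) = -8.80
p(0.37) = -0.84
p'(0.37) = -7.75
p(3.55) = -135.41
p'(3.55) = -107.22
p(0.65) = -3.18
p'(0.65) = -9.20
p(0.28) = -0.15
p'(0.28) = -7.59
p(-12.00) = 5570.00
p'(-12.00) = -1352.00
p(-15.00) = 10697.00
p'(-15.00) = -2093.00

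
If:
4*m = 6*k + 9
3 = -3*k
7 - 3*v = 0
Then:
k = -1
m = 3/4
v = 7/3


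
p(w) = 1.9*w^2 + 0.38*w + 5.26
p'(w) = 3.8*w + 0.38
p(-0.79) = 6.15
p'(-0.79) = -2.62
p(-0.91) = 6.49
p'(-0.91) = -3.08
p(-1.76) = 10.48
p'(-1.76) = -6.31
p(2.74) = 20.57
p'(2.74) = 10.79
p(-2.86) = 19.71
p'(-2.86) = -10.49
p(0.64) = 6.28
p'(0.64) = 2.81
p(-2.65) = 17.60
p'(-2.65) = -9.69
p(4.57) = 46.68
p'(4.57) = 17.75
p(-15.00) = 427.06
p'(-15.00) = -56.62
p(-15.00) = 427.06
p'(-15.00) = -56.62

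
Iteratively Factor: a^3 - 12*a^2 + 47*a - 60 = (a - 4)*(a^2 - 8*a + 15) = (a - 4)*(a - 3)*(a - 5)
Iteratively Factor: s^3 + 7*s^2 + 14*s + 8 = (s + 2)*(s^2 + 5*s + 4) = (s + 1)*(s + 2)*(s + 4)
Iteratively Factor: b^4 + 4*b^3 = (b)*(b^3 + 4*b^2) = b*(b + 4)*(b^2) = b^2*(b + 4)*(b)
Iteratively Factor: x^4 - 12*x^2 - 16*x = (x)*(x^3 - 12*x - 16) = x*(x + 2)*(x^2 - 2*x - 8) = x*(x - 4)*(x + 2)*(x + 2)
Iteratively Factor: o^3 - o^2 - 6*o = (o)*(o^2 - o - 6) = o*(o - 3)*(o + 2)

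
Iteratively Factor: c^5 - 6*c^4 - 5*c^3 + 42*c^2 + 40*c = (c + 2)*(c^4 - 8*c^3 + 11*c^2 + 20*c) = (c + 1)*(c + 2)*(c^3 - 9*c^2 + 20*c) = (c - 4)*(c + 1)*(c + 2)*(c^2 - 5*c) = (c - 5)*(c - 4)*(c + 1)*(c + 2)*(c)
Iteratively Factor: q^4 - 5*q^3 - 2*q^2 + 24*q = (q - 3)*(q^3 - 2*q^2 - 8*q) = q*(q - 3)*(q^2 - 2*q - 8) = q*(q - 4)*(q - 3)*(q + 2)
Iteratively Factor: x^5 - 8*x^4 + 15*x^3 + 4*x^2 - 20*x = (x)*(x^4 - 8*x^3 + 15*x^2 + 4*x - 20) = x*(x - 2)*(x^3 - 6*x^2 + 3*x + 10) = x*(x - 5)*(x - 2)*(x^2 - x - 2) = x*(x - 5)*(x - 2)*(x + 1)*(x - 2)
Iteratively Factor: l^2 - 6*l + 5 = (l - 5)*(l - 1)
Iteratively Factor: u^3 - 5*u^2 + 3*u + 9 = (u - 3)*(u^2 - 2*u - 3) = (u - 3)^2*(u + 1)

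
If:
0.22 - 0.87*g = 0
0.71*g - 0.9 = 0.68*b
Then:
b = -1.06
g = 0.25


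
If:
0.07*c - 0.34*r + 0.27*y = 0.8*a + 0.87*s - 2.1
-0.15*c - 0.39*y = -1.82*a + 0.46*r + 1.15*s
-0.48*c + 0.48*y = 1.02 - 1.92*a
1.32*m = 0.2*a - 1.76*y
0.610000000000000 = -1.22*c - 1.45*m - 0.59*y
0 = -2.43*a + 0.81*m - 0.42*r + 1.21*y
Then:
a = 0.35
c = -2.31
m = 2.16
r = -2.42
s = 2.36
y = -1.58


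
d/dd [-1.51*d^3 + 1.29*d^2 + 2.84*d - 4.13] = -4.53*d^2 + 2.58*d + 2.84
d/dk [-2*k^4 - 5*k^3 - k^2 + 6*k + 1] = -8*k^3 - 15*k^2 - 2*k + 6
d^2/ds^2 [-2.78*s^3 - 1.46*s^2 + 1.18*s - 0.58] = -16.68*s - 2.92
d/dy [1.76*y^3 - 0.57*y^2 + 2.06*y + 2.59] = 5.28*y^2 - 1.14*y + 2.06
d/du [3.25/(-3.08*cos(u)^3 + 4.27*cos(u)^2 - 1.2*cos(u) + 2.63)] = (-30.03*cos(u)^2 + 27.755*cos(u) - 3.9)*sin(u)/(3.08*cos(u)^3 - 4.27*cos(u)^2 + 1.2*cos(u) - 2.63)^2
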